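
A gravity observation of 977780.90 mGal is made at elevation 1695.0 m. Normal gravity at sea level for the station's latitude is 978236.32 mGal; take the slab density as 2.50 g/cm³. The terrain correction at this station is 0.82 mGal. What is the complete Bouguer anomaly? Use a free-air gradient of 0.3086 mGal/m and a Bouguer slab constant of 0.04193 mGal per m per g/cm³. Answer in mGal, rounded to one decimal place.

Free-air correction = 0.3086 × 1695.0 = 523.08 mGal
Free-air anomaly = 977780.90 − 978236.32 + (523.08) = 67.66 mGal
Bouguer slab correction = 0.04193 × 2.50 × 1695.0 = 177.68 mGal
Simple Bouguer anomaly = 67.66 − (177.68) = -110.02 mGal
Complete Bouguer anomaly = -110.02 + 0.82 = -109.20 mGal

-109.2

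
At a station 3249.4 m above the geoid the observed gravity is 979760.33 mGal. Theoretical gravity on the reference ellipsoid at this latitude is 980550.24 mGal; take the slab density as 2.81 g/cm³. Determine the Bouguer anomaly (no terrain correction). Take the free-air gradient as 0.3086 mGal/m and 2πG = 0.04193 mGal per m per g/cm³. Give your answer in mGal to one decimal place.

-170.0

Free-air correction = 0.3086 × 3249.4 = 1002.76 mGal
Free-air anomaly = 979760.33 − 980550.24 + (1002.76) = 212.85 mGal
Bouguer slab correction = 0.04193 × 2.81 × 3249.4 = 382.86 mGal
Simple Bouguer anomaly = 212.85 − (382.86) = -170.01 mGal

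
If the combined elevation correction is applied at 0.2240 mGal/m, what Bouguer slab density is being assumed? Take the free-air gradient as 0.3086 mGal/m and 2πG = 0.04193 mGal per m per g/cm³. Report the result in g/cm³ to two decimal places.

0.2240 = 0.3086 − 0.04193 × ρ
ρ = (0.3086 − 0.2240) / 0.04193 = 2.02 g/cm³

2.02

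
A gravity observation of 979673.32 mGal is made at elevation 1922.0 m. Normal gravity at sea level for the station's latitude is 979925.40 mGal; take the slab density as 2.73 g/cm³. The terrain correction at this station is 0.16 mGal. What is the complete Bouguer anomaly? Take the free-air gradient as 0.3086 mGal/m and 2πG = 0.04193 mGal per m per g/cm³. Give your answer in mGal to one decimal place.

121.2

Free-air correction = 0.3086 × 1922.0 = 593.13 mGal
Free-air anomaly = 979673.32 − 979925.40 + (593.13) = 341.05 mGal
Bouguer slab correction = 0.04193 × 2.73 × 1922.0 = 220.01 mGal
Simple Bouguer anomaly = 341.05 − (220.01) = 121.04 mGal
Complete Bouguer anomaly = 121.04 + 0.16 = 121.20 mGal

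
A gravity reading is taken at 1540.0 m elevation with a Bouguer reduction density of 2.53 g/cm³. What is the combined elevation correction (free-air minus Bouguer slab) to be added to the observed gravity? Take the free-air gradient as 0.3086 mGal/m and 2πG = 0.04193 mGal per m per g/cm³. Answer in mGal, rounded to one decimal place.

Combined gradient = 0.3086 − 0.04193 × 2.53 = 0.2025171 mGal/m
Combined elevation correction = 0.2025171 × 1540.0 = 311.9 mGal

311.9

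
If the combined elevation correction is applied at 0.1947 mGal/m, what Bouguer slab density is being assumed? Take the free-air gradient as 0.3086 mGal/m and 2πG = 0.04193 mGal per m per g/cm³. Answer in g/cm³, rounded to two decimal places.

0.1947 = 0.3086 − 0.04193 × ρ
ρ = (0.3086 − 0.1947) / 0.04193 = 2.72 g/cm³

2.72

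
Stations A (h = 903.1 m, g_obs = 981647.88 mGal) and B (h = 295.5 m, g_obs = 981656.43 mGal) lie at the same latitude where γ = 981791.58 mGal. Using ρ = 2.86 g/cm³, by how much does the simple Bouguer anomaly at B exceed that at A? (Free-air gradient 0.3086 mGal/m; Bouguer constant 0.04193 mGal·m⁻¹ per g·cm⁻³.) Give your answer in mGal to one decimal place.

Δg_SB(A) = 981647.88 − 981791.58 + 0.3086×903.1 − 0.04193×2.86×903.1 = 26.70 mGal
Δg_SB(B) = 981656.43 − 981791.58 + 0.3086×295.5 − 0.04193×2.86×295.5 = -79.40 mGal
Difference = -79.40 − (26.70) = -106.10 mGal

-106.1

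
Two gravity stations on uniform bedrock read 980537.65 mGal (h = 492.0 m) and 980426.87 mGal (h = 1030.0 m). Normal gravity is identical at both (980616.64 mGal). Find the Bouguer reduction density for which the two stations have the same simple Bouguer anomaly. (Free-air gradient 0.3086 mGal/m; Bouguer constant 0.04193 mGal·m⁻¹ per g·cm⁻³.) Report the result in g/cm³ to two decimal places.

2.45

Δg_obs = 980426.87 − 980537.65 = -110.78 mGal over Δh = 1030.0 − 492.0 = 538.0 m
Equal Bouguer anomalies ⇒ Δg_obs + (0.3086 − 0.04193ρ)·Δh = 0
0.3086 − 0.04193ρ = −Δg_obs/Δh = 0.20591
ρ = (0.3086 − 0.20591) / 0.04193 = 2.45 g/cm³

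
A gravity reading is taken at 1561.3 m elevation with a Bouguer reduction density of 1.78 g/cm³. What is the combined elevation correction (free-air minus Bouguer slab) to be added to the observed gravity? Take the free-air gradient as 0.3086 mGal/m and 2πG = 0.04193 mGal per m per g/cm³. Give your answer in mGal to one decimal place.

365.3

Combined gradient = 0.3086 − 0.04193 × 1.78 = 0.2339646 mGal/m
Combined elevation correction = 0.2339646 × 1561.3 = 365.3 mGal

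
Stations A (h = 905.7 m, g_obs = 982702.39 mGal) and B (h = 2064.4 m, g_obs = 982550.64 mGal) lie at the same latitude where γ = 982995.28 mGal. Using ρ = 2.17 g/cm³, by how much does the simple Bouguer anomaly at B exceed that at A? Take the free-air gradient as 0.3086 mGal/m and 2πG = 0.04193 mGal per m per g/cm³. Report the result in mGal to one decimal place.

Δg_SB(A) = 982702.39 − 982995.28 + 0.3086×905.7 − 0.04193×2.17×905.7 = -95.80 mGal
Δg_SB(B) = 982550.64 − 982995.28 + 0.3086×2064.4 − 0.04193×2.17×2064.4 = 4.60 mGal
Difference = 4.60 − (-95.80) = 100.40 mGal

100.4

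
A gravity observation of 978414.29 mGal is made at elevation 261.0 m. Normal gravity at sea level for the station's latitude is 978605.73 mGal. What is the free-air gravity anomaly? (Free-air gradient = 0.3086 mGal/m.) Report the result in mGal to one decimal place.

Free-air correction = 0.3086 × 261.0 = 80.54 mGal
Free-air anomaly = 978414.29 − 978605.73 + (80.54) = -110.90 mGal

-110.9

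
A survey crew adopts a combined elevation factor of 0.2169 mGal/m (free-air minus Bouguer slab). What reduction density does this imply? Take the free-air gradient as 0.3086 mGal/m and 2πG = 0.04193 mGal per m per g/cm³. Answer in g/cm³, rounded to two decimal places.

0.2169 = 0.3086 − 0.04193 × ρ
ρ = (0.3086 − 0.2169) / 0.04193 = 2.19 g/cm³

2.19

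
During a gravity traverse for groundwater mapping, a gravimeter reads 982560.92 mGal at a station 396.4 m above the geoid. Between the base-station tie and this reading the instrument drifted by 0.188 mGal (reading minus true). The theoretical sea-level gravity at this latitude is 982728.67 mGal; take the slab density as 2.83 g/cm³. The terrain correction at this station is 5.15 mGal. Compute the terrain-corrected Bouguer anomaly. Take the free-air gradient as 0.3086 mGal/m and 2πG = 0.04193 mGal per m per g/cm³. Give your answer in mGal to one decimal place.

-87.5

Drift-corrected reading = 982560.92 − (0.188) = 982560.732 mGal
Free-air correction = 0.3086 × 396.4 = 122.33 mGal
Free-air anomaly = 982560.732 − 982728.67 + (122.33) = -45.608 mGal
Bouguer slab correction = 0.04193 × 2.83 × 396.4 = 47.04 mGal
Simple Bouguer anomaly = -45.608 − (47.04) = -92.648 mGal
Complete Bouguer anomaly = -92.648 + 5.15 = -87.498 mGal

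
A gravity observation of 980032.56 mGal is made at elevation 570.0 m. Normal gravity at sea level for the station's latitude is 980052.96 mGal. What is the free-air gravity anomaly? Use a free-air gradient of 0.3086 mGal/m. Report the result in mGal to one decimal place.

155.5

Free-air correction = 0.3086 × 570.0 = 175.90 mGal
Free-air anomaly = 980032.56 − 980052.96 + (175.90) = 155.50 mGal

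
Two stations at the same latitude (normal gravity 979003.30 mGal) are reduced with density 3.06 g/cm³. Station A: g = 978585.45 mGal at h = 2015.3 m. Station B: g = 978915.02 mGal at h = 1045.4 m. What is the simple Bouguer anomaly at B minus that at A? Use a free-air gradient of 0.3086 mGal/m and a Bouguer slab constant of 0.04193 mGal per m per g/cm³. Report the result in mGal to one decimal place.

Δg_SB(A) = 978585.45 − 979003.30 + 0.3086×2015.3 − 0.04193×3.06×2015.3 = -54.50 mGal
Δg_SB(B) = 978915.02 − 979003.30 + 0.3086×1045.4 − 0.04193×3.06×1045.4 = 100.20 mGal
Difference = 100.20 − (-54.50) = 154.70 mGal

154.7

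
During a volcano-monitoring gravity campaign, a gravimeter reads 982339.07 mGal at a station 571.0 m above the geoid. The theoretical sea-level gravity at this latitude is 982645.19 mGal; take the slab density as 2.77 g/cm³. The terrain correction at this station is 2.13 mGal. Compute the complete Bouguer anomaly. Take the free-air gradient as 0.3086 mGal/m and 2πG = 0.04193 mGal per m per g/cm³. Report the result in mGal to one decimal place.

Free-air correction = 0.3086 × 571.0 = 176.21 mGal
Free-air anomaly = 982339.07 − 982645.19 + (176.21) = -129.91 mGal
Bouguer slab correction = 0.04193 × 2.77 × 571.0 = 66.32 mGal
Simple Bouguer anomaly = -129.91 − (66.32) = -196.23 mGal
Complete Bouguer anomaly = -196.23 + 2.13 = -194.10 mGal

-194.1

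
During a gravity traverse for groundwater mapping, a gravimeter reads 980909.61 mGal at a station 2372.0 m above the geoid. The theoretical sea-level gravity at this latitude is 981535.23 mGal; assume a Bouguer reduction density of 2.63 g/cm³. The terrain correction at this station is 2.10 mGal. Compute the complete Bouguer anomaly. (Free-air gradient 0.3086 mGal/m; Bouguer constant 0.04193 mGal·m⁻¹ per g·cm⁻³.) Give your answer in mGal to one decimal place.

-153.1

Free-air correction = 0.3086 × 2372.0 = 732.00 mGal
Free-air anomaly = 980909.61 − 981535.23 + (732.00) = 106.38 mGal
Bouguer slab correction = 0.04193 × 2.63 × 2372.0 = 261.57 mGal
Simple Bouguer anomaly = 106.38 − (261.57) = -155.19 mGal
Complete Bouguer anomaly = -155.19 + 2.10 = -153.09 mGal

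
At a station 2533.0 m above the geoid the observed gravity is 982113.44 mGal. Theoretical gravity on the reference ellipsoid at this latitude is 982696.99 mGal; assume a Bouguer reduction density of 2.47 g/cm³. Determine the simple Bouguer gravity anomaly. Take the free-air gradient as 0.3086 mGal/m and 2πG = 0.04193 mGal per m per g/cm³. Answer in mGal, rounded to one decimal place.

-64.2

Free-air correction = 0.3086 × 2533.0 = 781.68 mGal
Free-air anomaly = 982113.44 − 982696.99 + (781.68) = 198.13 mGal
Bouguer slab correction = 0.04193 × 2.47 × 2533.0 = 262.34 mGal
Simple Bouguer anomaly = 198.13 − (262.34) = -64.21 mGal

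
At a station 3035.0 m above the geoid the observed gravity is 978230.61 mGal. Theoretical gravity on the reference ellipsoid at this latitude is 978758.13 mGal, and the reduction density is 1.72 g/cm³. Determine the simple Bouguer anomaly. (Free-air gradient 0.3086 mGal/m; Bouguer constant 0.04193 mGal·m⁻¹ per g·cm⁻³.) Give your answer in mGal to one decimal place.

Free-air correction = 0.3086 × 3035.0 = 936.60 mGal
Free-air anomaly = 978230.61 − 978758.13 + (936.60) = 409.08 mGal
Bouguer slab correction = 0.04193 × 1.72 × 3035.0 = 218.88 mGal
Simple Bouguer anomaly = 409.08 − (218.88) = 190.20 mGal

190.2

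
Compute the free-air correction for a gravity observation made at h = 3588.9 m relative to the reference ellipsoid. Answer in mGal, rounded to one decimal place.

1107.5

Free-air correction = 0.3086 × 3588.9 = 1107.5 mGal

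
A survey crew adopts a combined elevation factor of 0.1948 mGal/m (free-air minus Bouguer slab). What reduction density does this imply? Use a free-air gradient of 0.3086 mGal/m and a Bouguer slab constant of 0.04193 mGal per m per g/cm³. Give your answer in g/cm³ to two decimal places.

0.1948 = 0.3086 − 0.04193 × ρ
ρ = (0.3086 − 0.1948) / 0.04193 = 2.71 g/cm³

2.71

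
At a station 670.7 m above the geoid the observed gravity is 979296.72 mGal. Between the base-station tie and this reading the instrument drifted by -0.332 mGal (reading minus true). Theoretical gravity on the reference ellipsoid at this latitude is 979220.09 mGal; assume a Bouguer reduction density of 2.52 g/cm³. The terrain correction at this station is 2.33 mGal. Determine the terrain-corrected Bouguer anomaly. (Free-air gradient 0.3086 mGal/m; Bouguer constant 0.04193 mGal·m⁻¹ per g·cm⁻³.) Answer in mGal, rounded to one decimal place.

215.4

Drift-corrected reading = 979296.72 − (-0.332) = 979297.052 mGal
Free-air correction = 0.3086 × 670.7 = 206.98 mGal
Free-air anomaly = 979297.052 − 979220.09 + (206.98) = 283.942 mGal
Bouguer slab correction = 0.04193 × 2.52 × 670.7 = 70.87 mGal
Simple Bouguer anomaly = 283.942 − (70.87) = 213.072 mGal
Complete Bouguer anomaly = 213.072 + 2.33 = 215.402 mGal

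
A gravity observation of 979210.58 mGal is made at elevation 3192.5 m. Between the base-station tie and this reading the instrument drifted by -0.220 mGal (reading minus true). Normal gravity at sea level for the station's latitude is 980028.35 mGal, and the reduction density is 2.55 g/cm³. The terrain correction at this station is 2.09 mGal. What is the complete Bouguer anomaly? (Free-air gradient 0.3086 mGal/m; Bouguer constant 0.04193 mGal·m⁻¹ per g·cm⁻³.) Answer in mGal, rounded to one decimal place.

-171.6

Drift-corrected reading = 979210.58 − (-0.220) = 979210.800 mGal
Free-air correction = 0.3086 × 3192.5 = 985.21 mGal
Free-air anomaly = 979210.800 − 980028.35 + (985.21) = 167.660 mGal
Bouguer slab correction = 0.04193 × 2.55 × 3192.5 = 341.35 mGal
Simple Bouguer anomaly = 167.660 − (341.35) = -173.690 mGal
Complete Bouguer anomaly = -173.690 + 2.09 = -171.600 mGal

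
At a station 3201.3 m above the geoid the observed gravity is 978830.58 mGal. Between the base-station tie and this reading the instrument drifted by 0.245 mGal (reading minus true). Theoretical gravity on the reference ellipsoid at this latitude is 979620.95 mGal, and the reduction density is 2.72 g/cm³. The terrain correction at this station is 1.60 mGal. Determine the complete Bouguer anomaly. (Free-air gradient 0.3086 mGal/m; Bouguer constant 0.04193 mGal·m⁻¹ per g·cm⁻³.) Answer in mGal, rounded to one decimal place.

-166.2

Drift-corrected reading = 978830.58 − (0.245) = 978830.335 mGal
Free-air correction = 0.3086 × 3201.3 = 987.92 mGal
Free-air anomaly = 978830.335 − 979620.95 + (987.92) = 197.305 mGal
Bouguer slab correction = 0.04193 × 2.72 × 3201.3 = 365.11 mGal
Simple Bouguer anomaly = 197.305 − (365.11) = -167.805 mGal
Complete Bouguer anomaly = -167.805 + 1.60 = -166.205 mGal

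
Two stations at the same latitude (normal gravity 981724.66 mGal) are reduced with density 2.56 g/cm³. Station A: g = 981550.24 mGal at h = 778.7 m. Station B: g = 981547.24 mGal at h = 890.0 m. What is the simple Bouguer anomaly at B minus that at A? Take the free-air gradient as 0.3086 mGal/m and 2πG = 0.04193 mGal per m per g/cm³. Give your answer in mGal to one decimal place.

Δg_SB(A) = 981550.24 − 981724.66 + 0.3086×778.7 − 0.04193×2.56×778.7 = -17.70 mGal
Δg_SB(B) = 981547.24 − 981724.66 + 0.3086×890.0 − 0.04193×2.56×890.0 = 1.70 mGal
Difference = 1.70 − (-17.70) = 19.40 mGal

19.4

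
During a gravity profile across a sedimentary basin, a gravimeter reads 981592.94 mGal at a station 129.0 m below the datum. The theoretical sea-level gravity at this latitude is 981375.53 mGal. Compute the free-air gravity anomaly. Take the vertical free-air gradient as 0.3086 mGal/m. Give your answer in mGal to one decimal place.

Free-air correction = 0.3086 × -129.0 = -39.81 mGal
Free-air anomaly = 981592.94 − 981375.53 + (-39.81) = 177.60 mGal

177.6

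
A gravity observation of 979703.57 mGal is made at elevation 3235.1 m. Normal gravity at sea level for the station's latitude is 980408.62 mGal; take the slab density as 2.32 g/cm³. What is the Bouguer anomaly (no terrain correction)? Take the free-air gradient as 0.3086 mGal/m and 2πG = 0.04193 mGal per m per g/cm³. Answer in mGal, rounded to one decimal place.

Free-air correction = 0.3086 × 3235.1 = 998.35 mGal
Free-air anomaly = 979703.57 − 980408.62 + (998.35) = 293.30 mGal
Bouguer slab correction = 0.04193 × 2.32 × 3235.1 = 314.70 mGal
Simple Bouguer anomaly = 293.30 − (314.70) = -21.40 mGal

-21.4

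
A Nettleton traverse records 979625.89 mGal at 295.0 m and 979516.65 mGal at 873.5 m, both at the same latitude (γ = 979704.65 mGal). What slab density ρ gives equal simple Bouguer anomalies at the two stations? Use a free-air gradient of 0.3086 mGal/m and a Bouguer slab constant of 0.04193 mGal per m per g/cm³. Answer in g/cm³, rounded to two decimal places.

2.86

Δg_obs = 979516.65 − 979625.89 = -109.24 mGal over Δh = 873.5 − 295.0 = 578.5 m
Equal Bouguer anomalies ⇒ Δg_obs + (0.3086 − 0.04193ρ)·Δh = 0
0.3086 − 0.04193ρ = −Δg_obs/Δh = 0.18883
ρ = (0.3086 − 0.18883) / 0.04193 = 2.86 g/cm³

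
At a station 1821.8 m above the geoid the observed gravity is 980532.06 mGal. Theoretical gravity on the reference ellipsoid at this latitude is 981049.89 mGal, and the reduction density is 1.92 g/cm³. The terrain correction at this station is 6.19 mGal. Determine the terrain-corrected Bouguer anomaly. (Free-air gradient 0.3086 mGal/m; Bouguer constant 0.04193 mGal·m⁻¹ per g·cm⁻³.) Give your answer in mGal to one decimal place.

Free-air correction = 0.3086 × 1821.8 = 562.21 mGal
Free-air anomaly = 980532.06 − 981049.89 + (562.21) = 44.38 mGal
Bouguer slab correction = 0.04193 × 1.92 × 1821.8 = 146.67 mGal
Simple Bouguer anomaly = 44.38 − (146.67) = -102.29 mGal
Complete Bouguer anomaly = -102.29 + 6.19 = -96.10 mGal

-96.1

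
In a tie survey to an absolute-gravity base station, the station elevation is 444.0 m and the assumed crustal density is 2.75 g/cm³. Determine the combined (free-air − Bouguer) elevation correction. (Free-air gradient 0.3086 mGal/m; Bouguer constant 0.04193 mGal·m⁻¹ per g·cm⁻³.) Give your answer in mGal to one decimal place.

85.8

Combined gradient = 0.3086 − 0.04193 × 2.75 = 0.1932925 mGal/m
Combined elevation correction = 0.1932925 × 444.0 = 85.8 mGal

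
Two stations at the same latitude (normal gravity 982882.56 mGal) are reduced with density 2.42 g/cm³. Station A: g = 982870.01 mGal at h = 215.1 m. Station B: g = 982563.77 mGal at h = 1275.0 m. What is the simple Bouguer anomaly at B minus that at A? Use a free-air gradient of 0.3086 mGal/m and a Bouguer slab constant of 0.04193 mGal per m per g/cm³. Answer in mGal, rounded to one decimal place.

Δg_SB(A) = 982870.01 − 982882.56 + 0.3086×215.1 − 0.04193×2.42×215.1 = 32.00 mGal
Δg_SB(B) = 982563.77 − 982882.56 + 0.3086×1275.0 − 0.04193×2.42×1275.0 = -54.70 mGal
Difference = -54.70 − (32.00) = -86.70 mGal

-86.7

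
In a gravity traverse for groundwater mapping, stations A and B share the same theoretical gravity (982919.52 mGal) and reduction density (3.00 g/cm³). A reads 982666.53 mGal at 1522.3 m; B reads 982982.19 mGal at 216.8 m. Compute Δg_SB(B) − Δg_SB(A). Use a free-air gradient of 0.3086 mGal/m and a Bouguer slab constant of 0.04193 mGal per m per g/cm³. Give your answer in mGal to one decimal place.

77.0

Δg_SB(A) = 982666.53 − 982919.52 + 0.3086×1522.3 − 0.04193×3.00×1522.3 = 25.30 mGal
Δg_SB(B) = 982982.19 − 982919.52 + 0.3086×216.8 − 0.04193×3.00×216.8 = 102.30 mGal
Difference = 102.30 − (25.30) = 77.00 mGal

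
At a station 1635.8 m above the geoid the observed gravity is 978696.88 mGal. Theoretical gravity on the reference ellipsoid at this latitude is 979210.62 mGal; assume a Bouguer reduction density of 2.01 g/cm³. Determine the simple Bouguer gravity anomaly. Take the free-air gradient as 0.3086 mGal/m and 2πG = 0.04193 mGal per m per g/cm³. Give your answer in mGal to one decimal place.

Free-air correction = 0.3086 × 1635.8 = 504.81 mGal
Free-air anomaly = 978696.88 − 979210.62 + (504.81) = -8.93 mGal
Bouguer slab correction = 0.04193 × 2.01 × 1635.8 = 137.86 mGal
Simple Bouguer anomaly = -8.93 − (137.86) = -146.79 mGal

-146.8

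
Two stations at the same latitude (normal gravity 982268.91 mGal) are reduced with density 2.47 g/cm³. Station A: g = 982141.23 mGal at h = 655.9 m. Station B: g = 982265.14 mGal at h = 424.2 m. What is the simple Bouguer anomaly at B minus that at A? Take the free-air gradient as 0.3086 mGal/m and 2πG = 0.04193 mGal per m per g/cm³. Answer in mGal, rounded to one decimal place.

76.4

Δg_SB(A) = 982141.23 − 982268.91 + 0.3086×655.9 − 0.04193×2.47×655.9 = 6.80 mGal
Δg_SB(B) = 982265.14 − 982268.91 + 0.3086×424.2 − 0.04193×2.47×424.2 = 83.20 mGal
Difference = 83.20 − (6.80) = 76.40 mGal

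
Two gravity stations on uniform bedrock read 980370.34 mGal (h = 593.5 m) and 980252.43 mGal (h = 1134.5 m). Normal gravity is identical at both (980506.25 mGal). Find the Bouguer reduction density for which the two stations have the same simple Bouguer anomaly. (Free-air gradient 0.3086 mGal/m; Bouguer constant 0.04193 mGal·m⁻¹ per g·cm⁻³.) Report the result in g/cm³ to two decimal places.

Δg_obs = 980252.43 − 980370.34 = -117.91 mGal over Δh = 1134.5 − 593.5 = 541.0 m
Equal Bouguer anomalies ⇒ Δg_obs + (0.3086 − 0.04193ρ)·Δh = 0
0.3086 − 0.04193ρ = −Δg_obs/Δh = 0.21795
ρ = (0.3086 − 0.21795) / 0.04193 = 2.16 g/cm³

2.16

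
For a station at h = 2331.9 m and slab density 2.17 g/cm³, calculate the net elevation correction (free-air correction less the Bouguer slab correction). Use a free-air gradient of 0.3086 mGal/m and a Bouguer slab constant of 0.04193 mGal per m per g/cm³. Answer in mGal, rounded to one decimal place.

Combined gradient = 0.3086 − 0.04193 × 2.17 = 0.2176119 mGal/m
Combined elevation correction = 0.2176119 × 2331.9 = 507.4 mGal

507.4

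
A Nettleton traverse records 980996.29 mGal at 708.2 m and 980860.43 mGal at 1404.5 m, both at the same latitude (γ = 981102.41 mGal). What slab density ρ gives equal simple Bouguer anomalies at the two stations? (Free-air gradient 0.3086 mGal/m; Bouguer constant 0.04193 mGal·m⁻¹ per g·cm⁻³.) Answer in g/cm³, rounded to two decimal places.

Δg_obs = 980860.43 − 980996.29 = -135.86 mGal over Δh = 1404.5 − 708.2 = 696.3 m
Equal Bouguer anomalies ⇒ Δg_obs + (0.3086 − 0.04193ρ)·Δh = 0
0.3086 − 0.04193ρ = −Δg_obs/Δh = 0.19512
ρ = (0.3086 − 0.19512) / 0.04193 = 2.71 g/cm³

2.71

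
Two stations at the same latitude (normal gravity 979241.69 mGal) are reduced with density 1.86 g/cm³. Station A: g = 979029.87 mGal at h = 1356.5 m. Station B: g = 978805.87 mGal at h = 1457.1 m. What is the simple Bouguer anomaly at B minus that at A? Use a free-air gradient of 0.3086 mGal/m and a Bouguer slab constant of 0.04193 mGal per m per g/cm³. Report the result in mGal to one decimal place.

-200.8

Δg_SB(A) = 979029.87 − 979241.69 + 0.3086×1356.5 − 0.04193×1.86×1356.5 = 101.00 mGal
Δg_SB(B) = 978805.87 − 979241.69 + 0.3086×1457.1 − 0.04193×1.86×1457.1 = -99.80 mGal
Difference = -99.80 − (101.00) = -200.80 mGal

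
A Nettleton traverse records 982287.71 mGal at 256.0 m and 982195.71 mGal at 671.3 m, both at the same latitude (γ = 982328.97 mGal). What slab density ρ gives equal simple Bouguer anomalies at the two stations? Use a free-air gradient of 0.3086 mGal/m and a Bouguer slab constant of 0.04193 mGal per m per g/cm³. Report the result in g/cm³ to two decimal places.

Δg_obs = 982195.71 − 982287.71 = -92.00 mGal over Δh = 671.3 − 256.0 = 415.3 m
Equal Bouguer anomalies ⇒ Δg_obs + (0.3086 − 0.04193ρ)·Δh = 0
0.3086 − 0.04193ρ = −Δg_obs/Δh = 0.22153
ρ = (0.3086 − 0.22153) / 0.04193 = 2.08 g/cm³

2.08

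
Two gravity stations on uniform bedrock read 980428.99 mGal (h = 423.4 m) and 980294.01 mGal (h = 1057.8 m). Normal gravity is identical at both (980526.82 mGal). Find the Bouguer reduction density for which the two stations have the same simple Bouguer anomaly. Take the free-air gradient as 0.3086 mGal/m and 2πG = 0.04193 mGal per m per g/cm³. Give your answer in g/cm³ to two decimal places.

2.29

Δg_obs = 980294.01 − 980428.99 = -134.98 mGal over Δh = 1057.8 − 423.4 = 634.4 m
Equal Bouguer anomalies ⇒ Δg_obs + (0.3086 − 0.04193ρ)·Δh = 0
0.3086 − 0.04193ρ = −Δg_obs/Δh = 0.21277
ρ = (0.3086 − 0.21277) / 0.04193 = 2.29 g/cm³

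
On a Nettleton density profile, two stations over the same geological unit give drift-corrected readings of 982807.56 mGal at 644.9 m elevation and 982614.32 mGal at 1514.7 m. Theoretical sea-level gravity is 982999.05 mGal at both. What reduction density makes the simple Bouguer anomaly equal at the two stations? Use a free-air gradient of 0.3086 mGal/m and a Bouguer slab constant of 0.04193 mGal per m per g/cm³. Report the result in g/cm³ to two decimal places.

2.06

Δg_obs = 982614.32 − 982807.56 = -193.24 mGal over Δh = 1514.7 − 644.9 = 869.8 m
Equal Bouguer anomalies ⇒ Δg_obs + (0.3086 − 0.04193ρ)·Δh = 0
0.3086 − 0.04193ρ = −Δg_obs/Δh = 0.22217
ρ = (0.3086 − 0.22217) / 0.04193 = 2.06 g/cm³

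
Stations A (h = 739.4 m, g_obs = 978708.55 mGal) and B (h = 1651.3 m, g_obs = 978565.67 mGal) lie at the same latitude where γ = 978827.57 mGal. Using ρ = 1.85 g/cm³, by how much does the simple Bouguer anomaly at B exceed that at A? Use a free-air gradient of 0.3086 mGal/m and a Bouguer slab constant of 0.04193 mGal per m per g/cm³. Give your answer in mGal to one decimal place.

Δg_SB(A) = 978708.55 − 978827.57 + 0.3086×739.4 − 0.04193×1.85×739.4 = 51.80 mGal
Δg_SB(B) = 978565.67 − 978827.57 + 0.3086×1651.3 − 0.04193×1.85×1651.3 = 119.60 mGal
Difference = 119.60 − (51.80) = 67.80 mGal

67.8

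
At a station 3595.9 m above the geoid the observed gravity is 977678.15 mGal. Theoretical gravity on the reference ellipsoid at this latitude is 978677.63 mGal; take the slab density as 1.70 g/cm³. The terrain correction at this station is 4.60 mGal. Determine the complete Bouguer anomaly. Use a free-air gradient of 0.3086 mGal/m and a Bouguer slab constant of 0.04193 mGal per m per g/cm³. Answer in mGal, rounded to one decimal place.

-141.5

Free-air correction = 0.3086 × 3595.9 = 1109.69 mGal
Free-air anomaly = 977678.15 − 978677.63 + (1109.69) = 110.21 mGal
Bouguer slab correction = 0.04193 × 1.70 × 3595.9 = 256.32 mGal
Simple Bouguer anomaly = 110.21 − (256.32) = -146.11 mGal
Complete Bouguer anomaly = -146.11 + 4.60 = -141.51 mGal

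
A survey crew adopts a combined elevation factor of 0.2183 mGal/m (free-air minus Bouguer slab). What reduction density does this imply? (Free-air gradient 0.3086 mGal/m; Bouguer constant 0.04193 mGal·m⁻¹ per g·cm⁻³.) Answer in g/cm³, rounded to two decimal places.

2.15

0.2183 = 0.3086 − 0.04193 × ρ
ρ = (0.3086 − 0.2183) / 0.04193 = 2.15 g/cm³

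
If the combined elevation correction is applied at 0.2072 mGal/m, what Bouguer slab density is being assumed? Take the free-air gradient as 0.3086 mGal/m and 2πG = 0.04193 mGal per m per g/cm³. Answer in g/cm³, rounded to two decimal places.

0.2072 = 0.3086 − 0.04193 × ρ
ρ = (0.3086 − 0.2072) / 0.04193 = 2.42 g/cm³

2.42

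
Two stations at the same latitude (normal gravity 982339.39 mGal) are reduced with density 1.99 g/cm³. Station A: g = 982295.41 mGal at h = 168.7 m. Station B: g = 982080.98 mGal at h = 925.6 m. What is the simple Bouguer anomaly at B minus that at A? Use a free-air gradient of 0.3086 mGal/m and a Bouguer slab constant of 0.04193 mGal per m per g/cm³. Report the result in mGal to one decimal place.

-44.0

Δg_SB(A) = 982295.41 − 982339.39 + 0.3086×168.7 − 0.04193×1.99×168.7 = -6.00 mGal
Δg_SB(B) = 982080.98 − 982339.39 + 0.3086×925.6 − 0.04193×1.99×925.6 = -50.00 mGal
Difference = -50.00 − (-6.00) = -44.00 mGal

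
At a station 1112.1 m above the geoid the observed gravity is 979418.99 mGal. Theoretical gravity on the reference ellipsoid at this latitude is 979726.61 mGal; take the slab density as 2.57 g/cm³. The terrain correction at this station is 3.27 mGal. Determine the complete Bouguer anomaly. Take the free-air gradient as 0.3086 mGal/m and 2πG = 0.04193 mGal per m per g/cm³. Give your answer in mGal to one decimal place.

-81.0

Free-air correction = 0.3086 × 1112.1 = 343.19 mGal
Free-air anomaly = 979418.99 − 979726.61 + (343.19) = 35.57 mGal
Bouguer slab correction = 0.04193 × 2.57 × 1112.1 = 119.84 mGal
Simple Bouguer anomaly = 35.57 − (119.84) = -84.27 mGal
Complete Bouguer anomaly = -84.27 + 3.27 = -81.00 mGal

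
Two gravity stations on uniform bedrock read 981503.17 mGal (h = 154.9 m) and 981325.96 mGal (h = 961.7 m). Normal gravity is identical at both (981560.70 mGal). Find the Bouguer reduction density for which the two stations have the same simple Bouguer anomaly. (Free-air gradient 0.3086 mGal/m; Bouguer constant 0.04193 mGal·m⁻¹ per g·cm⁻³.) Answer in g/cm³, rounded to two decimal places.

Δg_obs = 981325.96 − 981503.17 = -177.21 mGal over Δh = 961.7 − 154.9 = 806.8 m
Equal Bouguer anomalies ⇒ Δg_obs + (0.3086 − 0.04193ρ)·Δh = 0
0.3086 − 0.04193ρ = −Δg_obs/Δh = 0.21965
ρ = (0.3086 − 0.21965) / 0.04193 = 2.12 g/cm³

2.12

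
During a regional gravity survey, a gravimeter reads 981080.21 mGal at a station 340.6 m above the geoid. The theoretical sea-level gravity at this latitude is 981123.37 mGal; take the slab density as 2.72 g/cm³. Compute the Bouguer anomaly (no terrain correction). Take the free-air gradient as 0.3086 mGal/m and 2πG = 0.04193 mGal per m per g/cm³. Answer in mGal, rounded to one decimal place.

23.1

Free-air correction = 0.3086 × 340.6 = 105.11 mGal
Free-air anomaly = 981080.21 − 981123.37 + (105.11) = 61.95 mGal
Bouguer slab correction = 0.04193 × 2.72 × 340.6 = 38.85 mGal
Simple Bouguer anomaly = 61.95 − (38.85) = 23.10 mGal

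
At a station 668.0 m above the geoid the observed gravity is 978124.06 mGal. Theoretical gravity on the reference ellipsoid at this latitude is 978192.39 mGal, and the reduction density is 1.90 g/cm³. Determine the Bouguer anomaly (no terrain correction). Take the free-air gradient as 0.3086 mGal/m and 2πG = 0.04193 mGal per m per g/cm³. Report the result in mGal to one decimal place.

Free-air correction = 0.3086 × 668.0 = 206.14 mGal
Free-air anomaly = 978124.06 − 978192.39 + (206.14) = 137.81 mGal
Bouguer slab correction = 0.04193 × 1.90 × 668.0 = 53.22 mGal
Simple Bouguer anomaly = 137.81 − (53.22) = 84.59 mGal

84.6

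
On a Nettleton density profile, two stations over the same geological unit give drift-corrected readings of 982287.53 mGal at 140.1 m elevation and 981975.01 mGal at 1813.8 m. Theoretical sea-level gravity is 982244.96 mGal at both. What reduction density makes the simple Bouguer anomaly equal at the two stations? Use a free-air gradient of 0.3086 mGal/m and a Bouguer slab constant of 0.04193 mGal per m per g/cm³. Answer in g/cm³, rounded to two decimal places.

2.91

Δg_obs = 981975.01 − 982287.53 = -312.52 mGal over Δh = 1813.8 − 140.1 = 1673.7 m
Equal Bouguer anomalies ⇒ Δg_obs + (0.3086 − 0.04193ρ)·Δh = 0
0.3086 − 0.04193ρ = −Δg_obs/Δh = 0.18672
ρ = (0.3086 − 0.18672) / 0.04193 = 2.91 g/cm³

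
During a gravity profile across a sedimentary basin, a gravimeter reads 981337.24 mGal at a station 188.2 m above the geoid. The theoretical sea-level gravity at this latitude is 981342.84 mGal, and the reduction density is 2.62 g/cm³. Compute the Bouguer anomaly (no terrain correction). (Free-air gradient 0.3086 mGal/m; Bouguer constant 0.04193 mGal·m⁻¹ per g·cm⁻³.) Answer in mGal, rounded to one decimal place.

Free-air correction = 0.3086 × 188.2 = 58.08 mGal
Free-air anomaly = 981337.24 − 981342.84 + (58.08) = 52.48 mGal
Bouguer slab correction = 0.04193 × 2.62 × 188.2 = 20.68 mGal
Simple Bouguer anomaly = 52.48 − (20.68) = 31.80 mGal

31.8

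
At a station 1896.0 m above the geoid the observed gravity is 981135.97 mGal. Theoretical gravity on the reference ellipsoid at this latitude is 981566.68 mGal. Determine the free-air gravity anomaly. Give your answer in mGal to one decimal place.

Free-air correction = 0.3086 × 1896.0 = 585.11 mGal
Free-air anomaly = 981135.97 − 981566.68 + (585.11) = 154.40 mGal

154.4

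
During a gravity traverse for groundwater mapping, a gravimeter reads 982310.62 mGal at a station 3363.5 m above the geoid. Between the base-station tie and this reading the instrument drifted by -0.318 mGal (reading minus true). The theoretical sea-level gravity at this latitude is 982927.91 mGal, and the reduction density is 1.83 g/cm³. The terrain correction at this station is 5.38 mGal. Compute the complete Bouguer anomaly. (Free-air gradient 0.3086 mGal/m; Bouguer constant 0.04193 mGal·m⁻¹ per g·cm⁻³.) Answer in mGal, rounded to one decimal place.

Drift-corrected reading = 982310.62 − (-0.318) = 982310.938 mGal
Free-air correction = 0.3086 × 3363.5 = 1037.98 mGal
Free-air anomaly = 982310.938 − 982927.91 + (1037.98) = 421.008 mGal
Bouguer slab correction = 0.04193 × 1.83 × 3363.5 = 258.09 mGal
Simple Bouguer anomaly = 421.008 − (258.09) = 162.918 mGal
Complete Bouguer anomaly = 162.918 + 5.38 = 168.298 mGal

168.3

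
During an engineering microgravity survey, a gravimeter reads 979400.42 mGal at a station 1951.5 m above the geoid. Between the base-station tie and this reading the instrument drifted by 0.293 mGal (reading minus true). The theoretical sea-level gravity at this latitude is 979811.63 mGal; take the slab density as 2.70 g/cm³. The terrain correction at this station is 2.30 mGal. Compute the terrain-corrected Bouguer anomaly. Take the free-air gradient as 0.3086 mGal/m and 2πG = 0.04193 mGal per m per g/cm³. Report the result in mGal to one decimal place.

Drift-corrected reading = 979400.42 − (0.293) = 979400.127 mGal
Free-air correction = 0.3086 × 1951.5 = 602.23 mGal
Free-air anomaly = 979400.127 − 979811.63 + (602.23) = 190.727 mGal
Bouguer slab correction = 0.04193 × 2.70 × 1951.5 = 220.93 mGal
Simple Bouguer anomaly = 190.727 − (220.93) = -30.203 mGal
Complete Bouguer anomaly = -30.203 + 2.30 = -27.903 mGal

-27.9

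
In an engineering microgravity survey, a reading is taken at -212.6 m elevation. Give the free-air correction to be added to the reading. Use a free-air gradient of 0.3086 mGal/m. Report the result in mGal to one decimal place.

-65.6

Free-air correction = 0.3086 × -212.6 = -65.6 mGal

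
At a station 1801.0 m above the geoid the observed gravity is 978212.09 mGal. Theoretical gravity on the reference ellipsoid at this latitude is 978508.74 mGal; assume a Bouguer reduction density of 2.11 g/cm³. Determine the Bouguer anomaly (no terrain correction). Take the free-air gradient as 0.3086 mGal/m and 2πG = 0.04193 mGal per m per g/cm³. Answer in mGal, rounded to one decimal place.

Free-air correction = 0.3086 × 1801.0 = 555.79 mGal
Free-air anomaly = 978212.09 − 978508.74 + (555.79) = 259.14 mGal
Bouguer slab correction = 0.04193 × 2.11 × 1801.0 = 159.34 mGal
Simple Bouguer anomaly = 259.14 − (159.34) = 99.80 mGal

99.8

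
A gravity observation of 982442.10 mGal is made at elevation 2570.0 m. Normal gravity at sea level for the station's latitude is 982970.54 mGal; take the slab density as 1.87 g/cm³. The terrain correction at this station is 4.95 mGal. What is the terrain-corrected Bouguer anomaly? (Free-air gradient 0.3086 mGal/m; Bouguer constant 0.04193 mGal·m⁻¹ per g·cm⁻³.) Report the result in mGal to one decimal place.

Free-air correction = 0.3086 × 2570.0 = 793.10 mGal
Free-air anomaly = 982442.10 − 982970.54 + (793.10) = 264.66 mGal
Bouguer slab correction = 0.04193 × 1.87 × 2570.0 = 201.51 mGal
Simple Bouguer anomaly = 264.66 − (201.51) = 63.15 mGal
Complete Bouguer anomaly = 63.15 + 4.95 = 68.10 mGal

68.1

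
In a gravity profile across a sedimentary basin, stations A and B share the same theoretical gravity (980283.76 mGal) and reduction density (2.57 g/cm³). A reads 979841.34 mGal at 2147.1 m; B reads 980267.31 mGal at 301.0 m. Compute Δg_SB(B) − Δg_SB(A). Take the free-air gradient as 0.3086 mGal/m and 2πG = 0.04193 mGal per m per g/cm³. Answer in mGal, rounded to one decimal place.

55.2

Δg_SB(A) = 979841.34 − 980283.76 + 0.3086×2147.1 − 0.04193×2.57×2147.1 = -11.20 mGal
Δg_SB(B) = 980267.31 − 980283.76 + 0.3086×301.0 − 0.04193×2.57×301.0 = 44.00 mGal
Difference = 44.00 − (-11.20) = 55.20 mGal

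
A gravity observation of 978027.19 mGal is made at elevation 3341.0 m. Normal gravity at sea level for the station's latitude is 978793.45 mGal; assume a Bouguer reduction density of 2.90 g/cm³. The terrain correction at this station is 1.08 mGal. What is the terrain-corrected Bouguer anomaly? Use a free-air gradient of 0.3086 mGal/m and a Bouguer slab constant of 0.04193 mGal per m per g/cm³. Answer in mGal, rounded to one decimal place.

Free-air correction = 0.3086 × 3341.0 = 1031.03 mGal
Free-air anomaly = 978027.19 − 978793.45 + (1031.03) = 264.77 mGal
Bouguer slab correction = 0.04193 × 2.90 × 3341.0 = 406.26 mGal
Simple Bouguer anomaly = 264.77 − (406.26) = -141.49 mGal
Complete Bouguer anomaly = -141.49 + 1.08 = -140.41 mGal

-140.4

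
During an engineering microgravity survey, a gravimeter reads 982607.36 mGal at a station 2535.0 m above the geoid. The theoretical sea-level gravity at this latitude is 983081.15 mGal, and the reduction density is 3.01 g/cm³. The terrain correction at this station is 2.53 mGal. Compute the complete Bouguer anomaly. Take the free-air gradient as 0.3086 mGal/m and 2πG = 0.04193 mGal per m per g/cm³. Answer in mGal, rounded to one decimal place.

Free-air correction = 0.3086 × 2535.0 = 782.30 mGal
Free-air anomaly = 982607.36 − 983081.15 + (782.30) = 308.51 mGal
Bouguer slab correction = 0.04193 × 3.01 × 2535.0 = 319.94 mGal
Simple Bouguer anomaly = 308.51 − (319.94) = -11.43 mGal
Complete Bouguer anomaly = -11.43 + 2.53 = -8.90 mGal

-8.9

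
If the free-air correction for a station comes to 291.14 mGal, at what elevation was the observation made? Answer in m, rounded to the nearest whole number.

943

h = 291.14 / 0.3086 = 943.42 m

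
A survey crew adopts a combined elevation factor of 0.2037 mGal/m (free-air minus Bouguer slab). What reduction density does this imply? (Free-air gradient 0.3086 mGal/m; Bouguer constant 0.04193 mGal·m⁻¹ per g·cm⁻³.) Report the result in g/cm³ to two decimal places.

0.2037 = 0.3086 − 0.04193 × ρ
ρ = (0.3086 − 0.2037) / 0.04193 = 2.50 g/cm³

2.50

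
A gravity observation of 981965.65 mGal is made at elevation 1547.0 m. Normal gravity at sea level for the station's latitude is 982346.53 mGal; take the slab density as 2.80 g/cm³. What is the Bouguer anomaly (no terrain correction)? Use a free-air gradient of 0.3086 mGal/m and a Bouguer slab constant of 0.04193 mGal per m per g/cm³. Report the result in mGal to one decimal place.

Free-air correction = 0.3086 × 1547.0 = 477.40 mGal
Free-air anomaly = 981965.65 − 982346.53 + (477.40) = 96.52 mGal
Bouguer slab correction = 0.04193 × 2.80 × 1547.0 = 181.62 mGal
Simple Bouguer anomaly = 96.52 − (181.62) = -85.10 mGal

-85.1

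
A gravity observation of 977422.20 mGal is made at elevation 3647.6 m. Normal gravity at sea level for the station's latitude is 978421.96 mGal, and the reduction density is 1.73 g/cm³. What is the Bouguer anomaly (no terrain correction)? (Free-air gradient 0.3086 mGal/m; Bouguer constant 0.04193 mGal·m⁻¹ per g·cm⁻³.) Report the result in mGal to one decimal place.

Free-air correction = 0.3086 × 3647.6 = 1125.65 mGal
Free-air anomaly = 977422.20 − 978421.96 + (1125.65) = 125.89 mGal
Bouguer slab correction = 0.04193 × 1.73 × 3647.6 = 264.59 mGal
Simple Bouguer anomaly = 125.89 − (264.59) = -138.70 mGal

-138.7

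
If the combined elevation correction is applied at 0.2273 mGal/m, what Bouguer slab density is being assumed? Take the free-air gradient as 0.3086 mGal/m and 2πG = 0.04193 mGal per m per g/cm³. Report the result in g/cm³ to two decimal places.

0.2273 = 0.3086 − 0.04193 × ρ
ρ = (0.3086 − 0.2273) / 0.04193 = 1.94 g/cm³

1.94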